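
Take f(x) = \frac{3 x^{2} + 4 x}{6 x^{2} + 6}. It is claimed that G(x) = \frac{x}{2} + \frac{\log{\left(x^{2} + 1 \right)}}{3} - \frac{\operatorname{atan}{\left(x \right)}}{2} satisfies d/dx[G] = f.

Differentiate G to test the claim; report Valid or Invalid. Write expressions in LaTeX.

Valid - differentiating G returns exactly f.

d/dx[G] = \frac{3 x^{2} + 4 x}{6 x^{2} + 6}
This equals f(x) exactly, so the claim holds.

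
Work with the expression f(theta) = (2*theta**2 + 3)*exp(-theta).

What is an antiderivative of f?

An antiderivative is F(theta) = (-2*theta**2 - 4*theta - 7)*exp(-theta).

f has the shape u'v + uv' for u = -2*theta**2 - 4*theta - 7 and v = exp(-theta) — it is the derivative of the product u*v.
Check: d/dtheta[(-2*theta**2 - 4*theta - 7)*exp(-theta)] = (2*theta**2 + 3)*exp(-theta) = f(theta).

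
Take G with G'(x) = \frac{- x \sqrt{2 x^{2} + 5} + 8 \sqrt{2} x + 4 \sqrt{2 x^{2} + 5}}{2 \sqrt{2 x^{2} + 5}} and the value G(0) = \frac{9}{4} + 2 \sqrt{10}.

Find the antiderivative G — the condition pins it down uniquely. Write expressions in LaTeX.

For G(x) to be correct, d/dx[G] must agree with the stated G'(x) identically.
A general antiderivative is - \frac{x^{2}}{4} + 2 x + 4 \sqrt{x^{2} + \frac{5}{2}} + \frac{5}{4} + C.
The condition gives C = \frac{9}{4} + 2 \sqrt{10} - (\frac{5}{4} + 2 \sqrt{10}) = 1.
So G(x) = \frac{\sqrt{2} \left(- \sqrt{2} x^{2} + 8 \sqrt{2} x + 16 \sqrt{2 x^{2} + 5} + 9 \sqrt{2}\right)}{8}.
Check: d/dx[\frac{\sqrt{2} \left(- \sqrt{2} x^{2} + 8 \sqrt{2} x + 16 \sqrt{2 x^{2} + 5} + 9 \sqrt{2}\right)}{8}] = \frac{- x \sqrt{2 x^{2} + 5} + 8 \sqrt{2} x + 4 \sqrt{2 x^{2} + 5}}{2 \sqrt{2 x^{2} + 5}} = G'(x).

G(x) = \frac{\sqrt{2} \left(- \sqrt{2} x^{2} + 8 \sqrt{2} x + 16 \sqrt{2 x^{2} + 5} + 9 \sqrt{2}\right)}{8}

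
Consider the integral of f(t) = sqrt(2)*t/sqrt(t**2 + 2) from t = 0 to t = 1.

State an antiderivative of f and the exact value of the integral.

The substitution u = 2*t**2 + 4 works: f is exactly (dF/du)*(du/dt) for that inner function.
F(t) = sqrt(2*t**2 + 4) is an antiderivative of f.
Check: d/dt[sqrt(2*t**2 + 4)] = sqrt(2)*t/sqrt(t**2 + 2) = f(t).
F(1) = sqrt(6); F(0) = 2.
Integral = F(1) - F(0) = -2 + sqrt(6).

Antiderivative: F(t) = sqrt(2*t**2 + 4); value = -2 + sqrt(6)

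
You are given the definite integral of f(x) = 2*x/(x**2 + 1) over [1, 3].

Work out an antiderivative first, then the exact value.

f matches the chain-rule pattern g'(h)*h' with inner function h(x) = 2*x**2 + 2; substituting u = h(x) collapses the integral.
F(x) = log(2*x**2 + 2) is an antiderivative of f.
Check: d/dx[log(2*x**2 + 2)] = 2*x/(x**2 + 1) = f(x).
F(3) = log(20); F(1) = log(4).
Integral = F(3) - F(1) = -log(4) + log(20).

Antiderivative: F(x) = log(2*x**2 + 2); value = -log(4) + log(20)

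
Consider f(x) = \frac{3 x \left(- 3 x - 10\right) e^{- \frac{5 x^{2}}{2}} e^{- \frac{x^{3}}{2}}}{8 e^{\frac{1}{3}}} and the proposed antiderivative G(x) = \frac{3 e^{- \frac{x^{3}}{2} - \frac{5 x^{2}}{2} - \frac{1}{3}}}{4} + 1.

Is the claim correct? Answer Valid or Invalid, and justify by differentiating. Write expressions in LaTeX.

Valid: G'(x) = f(x).

d/dx[G] = \frac{\left(- 9 x^{2} - 30 x\right) e^{- \frac{5 x^{2}}{2}} e^{- \frac{x^{3}}{2}}}{8 e^{\frac{1}{3}}}
This equals f(x) exactly, so the claim holds.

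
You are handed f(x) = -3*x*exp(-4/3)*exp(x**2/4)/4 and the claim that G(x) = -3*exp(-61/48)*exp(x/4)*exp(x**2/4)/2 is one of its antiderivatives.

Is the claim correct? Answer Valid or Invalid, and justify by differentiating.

d/dx[G] = (-6*x*exp(x/4)*exp(x**2/4) - 3*exp(x/4)*exp(x**2/4))*exp(-61/48)/8
d/dx[G] - f(x) = (-6*x*exp(1/16)*exp(x/4)*exp(x**2/4) + 6*x*exp(x**2/4) - 3*exp(1/16)*exp(x/4)*exp(x**2/4))*exp(-4/3)/8 != 0.

Invalid: d/dx[G] - f = (-6*x*exp(1/16)*exp(x/4)*exp(x**2/4) + 6*x*exp(x**2/4) - 3*exp(1/16)*exp(x/4)*exp(x**2/4))*exp(-4/3)/8, which is not 0.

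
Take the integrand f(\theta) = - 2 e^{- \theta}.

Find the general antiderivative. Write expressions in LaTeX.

F(\theta) = 2 e^{- \theta} + C

Differentiate the proposed F(\theta) back; it has to land on f(\theta) exactly.
Check: d/d\theta[2 e^{- \theta}] = - 2 e^{- \theta} = f(\theta).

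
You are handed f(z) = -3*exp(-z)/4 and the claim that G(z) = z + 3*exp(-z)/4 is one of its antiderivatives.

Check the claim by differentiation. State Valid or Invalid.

Invalid: d/dz[G] - f = 1, which is not 0.

d/dz[G] = (4*exp(z) - 3)*exp(-z)/4
d/dz[G] - f(z) = 1 != 0.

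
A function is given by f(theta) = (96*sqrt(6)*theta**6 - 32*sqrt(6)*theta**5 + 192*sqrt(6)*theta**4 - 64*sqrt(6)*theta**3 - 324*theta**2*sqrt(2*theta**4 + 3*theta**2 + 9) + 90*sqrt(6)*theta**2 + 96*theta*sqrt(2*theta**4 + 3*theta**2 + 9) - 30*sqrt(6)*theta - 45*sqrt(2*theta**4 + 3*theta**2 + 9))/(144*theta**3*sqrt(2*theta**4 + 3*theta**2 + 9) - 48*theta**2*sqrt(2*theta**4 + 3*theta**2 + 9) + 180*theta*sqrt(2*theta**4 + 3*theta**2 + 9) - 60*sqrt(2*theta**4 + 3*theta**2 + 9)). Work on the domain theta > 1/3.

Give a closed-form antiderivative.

An antiderivative is F(theta) = sqrt(6)*sqrt(2*theta**4 + 3*theta**2 + 9)/6 - log(3*theta - 1)/4 - log(2*theta**2 + 5/2).

For F(theta) to be correct the identity F'(theta) - f(theta) = 0 must hold.
Check: d/dtheta[sqrt(6)*sqrt(2*theta**4 + 3*theta**2 + 9)/6 - log(3*theta - 1)/4 - log(2*theta**2 + 5/2)] = (96*sqrt(6)*theta**6 - 32*sqrt(6)*theta**5 + 192*sqrt(6)*theta**4 - 64*sqrt(6)*theta**3 - 324*theta**2*sqrt(2*theta**4 + 3*theta**2 + 9) + 90*sqrt(6)*theta**2 + 96*theta*sqrt(2*theta**4 + 3*theta**2 + 9) - 30*sqrt(6)*theta - 45*sqrt(2*theta**4 + 3*theta**2 + 9))/(144*theta**3*sqrt(2*theta**4 + 3*theta**2 + 9) - 48*theta**2*sqrt(2*theta**4 + 3*theta**2 + 9) + 180*theta*sqrt(2*theta**4 + 3*theta**2 + 9) - 60*sqrt(2*theta**4 + 3*theta**2 + 9)) = f(theta).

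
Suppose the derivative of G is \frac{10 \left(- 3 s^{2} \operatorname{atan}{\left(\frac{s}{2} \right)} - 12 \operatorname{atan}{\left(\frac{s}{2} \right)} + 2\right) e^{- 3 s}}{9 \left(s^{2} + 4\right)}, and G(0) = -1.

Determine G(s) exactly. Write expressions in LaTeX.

G(s) = -1 + \frac{10 e^{- 3 s} \operatorname{atan}{\left(\frac{s}{2} \right)}}{9}

G'(s) has the shape u'v + uv' for u = \frac{10 \operatorname{atan}{\left(\frac{s}{2} \right)}}{9} and v = e^{- 3 s} — it is the derivative of the product u*v.
A general antiderivative is \frac{10 e^{- 3 s} \operatorname{atan}{\left(\frac{s}{2} \right)}}{9} + C.
The condition gives C = -1 - (0) = -1.
So G(s) = -1 + \frac{10 e^{- 3 s} \operatorname{atan}{\left(\frac{s}{2} \right)}}{9}.
Check: d/ds[-1 + \frac{10 e^{- 3 s} \operatorname{atan}{\left(\frac{s}{2} \right)}}{9}] = \frac{- 30 s^{2} \operatorname{atan}{\left(\frac{s}{2} \right)} - 120 \operatorname{atan}{\left(\frac{s}{2} \right)} + 20}{9 s^{2} e^{3 s} + 36 e^{3 s}}, which equals G'(s).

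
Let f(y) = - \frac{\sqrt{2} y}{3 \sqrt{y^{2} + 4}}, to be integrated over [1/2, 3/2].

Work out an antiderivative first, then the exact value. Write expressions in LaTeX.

f matches the chain-rule pattern g'(h)*h' with inner function h(y) = \frac{y^{2}}{2} + 2; substituting u = h(y) collapses the integral.
F(y) = - \frac{2 \sqrt{\frac{y^{2}}{2} + 2}}{3} is an antiderivative of f.
Check: d/dy[- \frac{2 \sqrt{\frac{y^{2}}{2} + 2}}{3}] = - \frac{\sqrt{2} y}{3 \sqrt{y^{2} + 4}} = f(y).
F(3/2) = - \frac{5 \sqrt{2}}{6}; F(1/2) = - \frac{\sqrt{34}}{6}.
Integral = F(3/2) - F(1/2) = - \frac{5 \sqrt{2}}{6} + \frac{\sqrt{34}}{6}.

Antiderivative: F(y) = - \frac{2 \sqrt{\frac{y^{2}}{2} + 2}}{3}; value = - \frac{5 \sqrt{2}}{6} + \frac{\sqrt{34}}{6}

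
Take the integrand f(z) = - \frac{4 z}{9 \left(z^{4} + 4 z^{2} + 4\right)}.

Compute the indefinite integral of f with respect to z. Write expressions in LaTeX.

f matches the chain-rule pattern g'(h)*h' with inner function h(z) = 3 z^{2} + 6; substituting u = h(z) collapses the integral.
Check: d/dz[\frac{2}{3 \left(3 z^{2} + 6\right)}] = - \frac{4 z}{9 z^{4} + 36 z^{2} + 36}, which equals f(z).

F(z) = \frac{2}{3 \left(3 z^{2} + 6\right)} + C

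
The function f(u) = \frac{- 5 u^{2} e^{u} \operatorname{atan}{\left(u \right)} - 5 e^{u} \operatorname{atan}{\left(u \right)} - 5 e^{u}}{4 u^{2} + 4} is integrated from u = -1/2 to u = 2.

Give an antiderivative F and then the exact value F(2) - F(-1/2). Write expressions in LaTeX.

Recognize the product-rule pattern: f = v'r + vr' with v = - \frac{5 \operatorname{atan}{\left(u \right)}}{4}, r = e^{u}, so integration by parts undoes it.
F(u) = - \frac{5 e^{u} \operatorname{atan}{\left(u \right)}}{4} is an antiderivative of f.
Check: d/du[- \frac{5 e^{u} \operatorname{atan}{\left(u \right)}}{4}] = \frac{- 5 u^{2} e^{u} \operatorname{atan}{\left(u \right)} - 5 e^{u} \operatorname{atan}{\left(u \right)} - 5 e^{u}}{4 u^{2} + 4} = f(u).
F(2) = - \frac{5 e^{2} \operatorname{atan}{\left(2 \right)}}{4}; F(-1/2) = \frac{5 \operatorname{atan}{\left(\frac{1}{2} \right)}}{4 e^{\frac{1}{2}}}.
Integral = F(2) - F(-1/2) = - \frac{5 e^{2} \operatorname{atan}{\left(2 \right)}}{4} - \frac{5 \operatorname{atan}{\left(\frac{1}{2} \right)}}{4 e^{\frac{1}{2}}}.

Antiderivative: F(u) = - \frac{5 e^{u} \operatorname{atan}{\left(u \right)}}{4}; value = - \frac{5 e^{2} \operatorname{atan}{\left(2 \right)}}{4} - \frac{5 \operatorname{atan}{\left(\frac{1}{2} \right)}}{4 e^{\frac{1}{2}}}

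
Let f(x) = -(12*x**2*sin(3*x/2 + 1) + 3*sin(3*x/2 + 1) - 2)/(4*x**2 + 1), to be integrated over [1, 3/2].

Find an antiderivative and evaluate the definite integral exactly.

Recover f(x) by differentiating a candidate F(x); any mismatch rules it out.
F(x) = 2*cos(3*x/2 + 1) + atan(2*x) is an antiderivative of f.
Check: d/dx[2*cos(3*x/2 + 1) + atan(2*x)] = (-12*x**2*sin(3*x/2 + 1) - 3*sin(3*x/2 + 1) + 2)/(4*x**2 + 1), which equals f(x).
F(3/2) = 2*cos(13/4) + atan(3); F(1) = 2*cos(5/2) + atan(2).
Integral = F(3/2) - F(1) = 2*cos(13/4) - atan(2) + atan(3) - 2*cos(5/2).

Antiderivative: F(x) = 2*cos(3*x/2 + 1) + atan(2*x); value = 2*cos(13/4) - atan(2) + atan(3) - 2*cos(5/2)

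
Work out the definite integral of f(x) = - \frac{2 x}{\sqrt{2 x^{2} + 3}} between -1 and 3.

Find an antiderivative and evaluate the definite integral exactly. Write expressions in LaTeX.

Antiderivative: F(x) = - \sqrt{2 x^{2} + 3}; value = - \sqrt{21} + \sqrt{5}

f matches the chain-rule pattern g'(h)*h' with inner function h(x) = 2 x^{2} + 3; substituting u = h(x) collapses the integral.
F(x) = - \sqrt{2 x^{2} + 3} is an antiderivative of f.
Check: d/dx[- \sqrt{2 x^{2} + 3}] = - \frac{2 x}{\sqrt{2 x^{2} + 3}} = f(x).
F(3) = - \sqrt{21}; F(-1) = - \sqrt{5}.
Integral = F(3) - F(-1) = - \sqrt{21} + \sqrt{5}.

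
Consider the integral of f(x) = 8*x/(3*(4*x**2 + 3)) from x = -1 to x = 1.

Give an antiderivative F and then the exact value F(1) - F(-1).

Antiderivative: F(x) = log(2*x**2 + 3/2)/3; value = 0

The substitution u = 2*x**2 + 3/2 works: f is exactly (dF/du)*(du/dx) for that inner function.
F(x) = log(2*x**2 + 3/2)/3 is an antiderivative of f.
Check: d/dx[log(2*x**2 + 3/2)/3] = 8*x/(12*x**2 + 9), which equals f(x).
F(1) = log(7/2)/3; F(-1) = log(7/2)/3.
Integral = F(1) - F(-1) = 0.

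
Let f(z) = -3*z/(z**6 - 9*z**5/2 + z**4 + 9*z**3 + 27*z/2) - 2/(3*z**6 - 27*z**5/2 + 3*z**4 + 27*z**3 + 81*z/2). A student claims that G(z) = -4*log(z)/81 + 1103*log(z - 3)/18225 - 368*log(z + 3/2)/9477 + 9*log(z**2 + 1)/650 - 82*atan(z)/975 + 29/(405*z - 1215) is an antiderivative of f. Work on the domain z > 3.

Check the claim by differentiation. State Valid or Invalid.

d/dz[G] = (164*z**4 - 738*z**3 - 3636*z - 1300)/(1950*z**6 - 8775*z**5 + 1950*z**4 + 17550*z**3 + 26325*z)
d/dz[G] - f(z) = 82/(975*z**2 + 975) != 0.

Invalid: d/dz[G] - f = 82/(975*z**2 + 975), which is not 0.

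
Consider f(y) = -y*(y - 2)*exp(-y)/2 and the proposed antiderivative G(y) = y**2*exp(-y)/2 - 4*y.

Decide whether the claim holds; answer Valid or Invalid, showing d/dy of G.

Invalid: d/dy[G] - f = -4, which is not 0.

d/dy[G] = (-y**2 + 2*y - 8*exp(y))*exp(-y)/2
d/dy[G] - f(y) = -4 != 0.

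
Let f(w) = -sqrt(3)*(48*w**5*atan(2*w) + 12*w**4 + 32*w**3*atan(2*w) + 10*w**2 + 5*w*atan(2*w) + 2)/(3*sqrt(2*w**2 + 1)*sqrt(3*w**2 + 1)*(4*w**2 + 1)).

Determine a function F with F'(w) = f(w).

An antiderivative is F(w) = -sqrt(3)*sqrt(2*w**2 + 1)*sqrt(3*w**2 + 1)*atan(2*w)/3.

Since d/dw undoes antidifferentiation here, F'(w) = f(w) is required of F(w).
Check: d/dw[-sqrt(3)*sqrt(2*w**2 + 1)*sqrt(3*w**2 + 1)*atan(2*w)/3] = (-48*sqrt(3)*w**5*atan(2*w) - 12*sqrt(3)*w**4 - 32*sqrt(3)*w**3*atan(2*w) - 10*sqrt(3)*w**2 - 5*sqrt(3)*w*atan(2*w) - 2*sqrt(3))/(12*w**2*sqrt(2*w**2 + 1)*sqrt(3*w**2 + 1) + 3*sqrt(2*w**2 + 1)*sqrt(3*w**2 + 1)), which equals f(w).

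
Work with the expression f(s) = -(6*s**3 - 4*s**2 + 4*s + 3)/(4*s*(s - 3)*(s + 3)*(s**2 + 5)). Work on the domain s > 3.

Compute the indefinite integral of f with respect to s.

The denominator factors as 4*s*(s - 3)*(s + 3)*(s**2 + 5); partial fractions split f into directly integrable pieces: -(23*s + 130)/(280*(s**2 + 5)) + 23/(112*(s + 3)) - 47/(336*(s - 3)) + 1/(60*s).
Check: d/ds[(28*log(s) - 235*log(s - 3) + 345*log(s + 3) - 69*log(s**2 + 5) - 156*sqrt(5)*atan(sqrt(5)*s/5))/1680] = (-6*s**3 + 4*s**2 - 4*s - 3)/(4*s**5 - 16*s**3 - 180*s), which equals f(s).

F(s) = (28*log(s) - 235*log(s - 3) + 345*log(s + 3) - 69*log(s**2 + 5) - 156*sqrt(5)*atan(sqrt(5)*s/5))/1680 + C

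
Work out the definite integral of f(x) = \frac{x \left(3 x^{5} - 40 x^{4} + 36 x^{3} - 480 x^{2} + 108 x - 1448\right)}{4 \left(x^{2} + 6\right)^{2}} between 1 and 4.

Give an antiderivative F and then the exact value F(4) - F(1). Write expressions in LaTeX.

A candidate is checked by its d/dx: the result must match f(x).
F(x) = \frac{x^{5} - 20 x^{4} + 6 x^{3} - 112 x^{2} + 52}{4 x^{2} + 24} is an antiderivative of f.
Check: d/dx[\frac{x^{5} - 20 x^{4} + 6 x^{3} - 112 x^{2} + 52}{4 x^{2} + 24}] = \frac{3 x^{6} - 40 x^{5} + 36 x^{4} - 480 x^{3} + 108 x^{2} - 1448 x}{4 x^{4} + 48 x^{2} + 144}, which equals f(x).
F(4) = - \frac{1363}{22}; F(1) = - \frac{73}{28}.
Integral = F(4) - F(1) = - \frac{18279}{308}.

Antiderivative: F(x) = \frac{x^{5} - 20 x^{4} + 6 x^{3} - 112 x^{2} + 52}{4 x^{2} + 24}; value = - \frac{18279}{308}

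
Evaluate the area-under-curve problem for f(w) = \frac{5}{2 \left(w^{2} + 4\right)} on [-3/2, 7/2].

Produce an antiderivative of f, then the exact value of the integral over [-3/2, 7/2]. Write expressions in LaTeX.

Antiderivative: F(w) = \frac{5 \operatorname{atan}{\left(\frac{w}{2} \right)}}{4}; value = \frac{5 \operatorname{atan}{\left(\frac{3}{4} \right)}}{4} + \frac{5 \operatorname{atan}{\left(\frac{7}{4} \right)}}{4}

A candidate is checked by its d/dw: the result must match f(w).
F(w) = \frac{5 \operatorname{atan}{\left(\frac{w}{2} \right)}}{4} is an antiderivative of f.
Check: d/dw[\frac{5 \operatorname{atan}{\left(\frac{w}{2} \right)}}{4}] = \frac{5}{2 w^{2} + 8}, which equals f(w).
F(7/2) = \frac{5 \operatorname{atan}{\left(\frac{7}{4} \right)}}{4}; F(-3/2) = - \frac{5 \operatorname{atan}{\left(\frac{3}{4} \right)}}{4}.
Integral = F(7/2) - F(-3/2) = \frac{5 \operatorname{atan}{\left(\frac{3}{4} \right)}}{4} + \frac{5 \operatorname{atan}{\left(\frac{7}{4} \right)}}{4}.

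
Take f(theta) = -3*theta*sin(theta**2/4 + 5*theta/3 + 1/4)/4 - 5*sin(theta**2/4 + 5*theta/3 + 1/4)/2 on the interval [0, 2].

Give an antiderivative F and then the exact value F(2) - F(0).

f matches the chain-rule pattern g'(h)*h' with inner function h(theta) = theta**2/4 + 5*theta/3 + 1/4; substituting u = h(theta) collapses the integral.
F(theta) = 3*cos(theta**2/4 + 5*theta/3 + 1/4)/2 is an antiderivative of f.
Check: d/dtheta[3*cos(theta**2/4 + 5*theta/3 + 1/4)/2] = -3*theta*sin(theta**2/4 + 5*theta/3 + 1/4)/4 - 5*sin(theta**2/4 + 5*theta/3 + 1/4)/2 = f(theta).
F(2) = 3*cos(55/12)/2; F(0) = 3*cos(1/4)/2.
Integral = F(2) - F(0) = -3*cos(1/4)/2 + 3*cos(55/12)/2.

Antiderivative: F(theta) = 3*cos(theta**2/4 + 5*theta/3 + 1/4)/2; value = -3*cos(1/4)/2 + 3*cos(55/12)/2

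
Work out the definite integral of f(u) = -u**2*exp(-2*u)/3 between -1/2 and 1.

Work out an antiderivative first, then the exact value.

Recognize the product-rule pattern: f = v'r + vr' with v = u**2/6 + u/6 + 1/12, r = exp(-2*u), so integration by parts undoes it.
F(u) = (2*u**2 + 2*u + 1)*exp(-2*u)/12 is an antiderivative of f.
Check: d/du[(2*u**2 + 2*u + 1)*exp(-2*u)/12] = -u**2*exp(-2*u)/3 = f(u).
F(1) = 5*exp(-2)/12; F(-1/2) = exp(1)/24.
Integral = F(1) - F(-1/2) = -exp(1)/24 + 5*exp(-2)/12.

Antiderivative: F(u) = (2*u**2 + 2*u + 1)*exp(-2*u)/12; value = -exp(1)/24 + 5*exp(-2)/12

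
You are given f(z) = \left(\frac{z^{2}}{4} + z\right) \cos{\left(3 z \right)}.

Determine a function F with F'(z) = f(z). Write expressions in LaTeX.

An antiderivative is F(z) = \frac{9 z^{2} \sin{\left(3 z \right)} + 36 z \sin{\left(3 z \right)} + 6 z \cos{\left(3 z \right)} - 2 \sin{\left(3 z \right)} + 12 \cos{\left(3 z \right)}}{108}.

A first test for any F(z): its z-derivative must equal f(z) identically.
Check: d/dz[\frac{9 z^{2} \sin{\left(3 z \right)} + 36 z \sin{\left(3 z \right)} + 6 z \cos{\left(3 z \right)} - 2 \sin{\left(3 z \right)} + 12 \cos{\left(3 z \right)}}{108}] = \frac{z^{2} \cos{\left(3 z \right)}}{4} + z \cos{\left(3 z \right)}, which equals f(z).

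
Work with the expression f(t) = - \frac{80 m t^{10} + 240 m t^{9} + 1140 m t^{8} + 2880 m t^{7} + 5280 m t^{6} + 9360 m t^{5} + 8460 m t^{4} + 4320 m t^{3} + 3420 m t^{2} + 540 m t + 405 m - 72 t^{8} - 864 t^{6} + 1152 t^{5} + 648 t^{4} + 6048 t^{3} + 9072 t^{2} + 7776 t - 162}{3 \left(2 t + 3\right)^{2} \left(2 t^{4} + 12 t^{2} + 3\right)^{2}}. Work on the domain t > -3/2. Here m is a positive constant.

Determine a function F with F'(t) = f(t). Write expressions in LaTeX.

An antiderivative is F(t) = - \frac{5 m t}{3} + \frac{4}{\frac{2 t^{4}}{3} + 4 t^{2} + 1} - \frac{3}{2 t + 3}.

Whatever form F(t) takes, F'(t) = f(t) is non-negotiable.
Check: d/dt[- \frac{5 m t}{3} + \frac{4}{\frac{2 t^{4}}{3} + 4 t^{2} + 1} - \frac{3}{2 t + 3}] = \frac{- 80 m t^{10} - 240 m t^{9} - 1140 m t^{8} - 2880 m t^{7} - 5280 m t^{6} - 9360 m t^{5} - 8460 m t^{4} - 4320 m t^{3} - 3420 m t^{2} - 540 m t - 405 m + 72 t^{8} + 864 t^{6} - 1152 t^{5} - 648 t^{4} - 6048 t^{3} - 9072 t^{2} - 7776 t + 162}{48 t^{10} + 144 t^{9} + 684 t^{8} + 1728 t^{7} + 3168 t^{6} + 5616 t^{5} + 5076 t^{4} + 2592 t^{3} + 2052 t^{2} + 324 t + 243}, which equals f(t).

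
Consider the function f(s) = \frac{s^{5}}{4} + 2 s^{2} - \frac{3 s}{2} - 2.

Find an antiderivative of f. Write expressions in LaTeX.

An antiderivative is F(s) = \frac{s^{6}}{24} + \frac{2 s^{3}}{3} - \frac{3 s^{2}}{4} - 2 s.

The integrand splits into summands that can be handled one at a time.
Check: d/ds[\frac{s^{6}}{24} + \frac{2 s^{3}}{3} - \frac{3 s^{2}}{4} - 2 s] = \frac{s^{5}}{4} + 2 s^{2} - \frac{3 s}{2} - 2 = f(s).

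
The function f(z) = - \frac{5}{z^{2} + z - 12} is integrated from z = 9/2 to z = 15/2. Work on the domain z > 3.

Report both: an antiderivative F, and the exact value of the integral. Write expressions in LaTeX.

The denominator factors as \left(z - 3\right) \left(z + 4\right); partial fractions split f into directly integrable pieces: \frac{5}{7 \left(z + 4\right)} - \frac{5}{7 \left(z - 3\right)}.
F(z) = - \frac{5 \log{\left(z - 3 \right)}}{7} + \frac{5 \log{\left(z + 4 \right)}}{7} is an antiderivative of f.
Check: d/dz[- \frac{5 \log{\left(z - 3 \right)}}{7} + \frac{5 \log{\left(z + 4 \right)}}{7}] = - \frac{5}{z^{2} + z - 12} = f(z).
F(15/2) = - \frac{5 \log{\left(\frac{9}{2} \right)}}{7} + \frac{5 \log{\left(\frac{23}{2} \right)}}{7}; F(9/2) = - \frac{5 \log{\left(\frac{3}{2} \right)}}{7} + \frac{5 \log{\left(\frac{17}{2} \right)}}{7}.
Integral = F(15/2) - F(9/2) = - \frac{5 \log{\left(\frac{17}{2} \right)}}{7} - \frac{5 \log{\left(\frac{9}{2} \right)}}{7} + \frac{5 \log{\left(\frac{3}{2} \right)}}{7} + \frac{5 \log{\left(\frac{23}{2} \right)}}{7}.

Antiderivative: F(z) = - \frac{5 \log{\left(z - 3 \right)}}{7} + \frac{5 \log{\left(z + 4 \right)}}{7}; value = - \frac{5 \log{\left(\frac{17}{2} \right)}}{7} - \frac{5 \log{\left(\frac{9}{2} \right)}}{7} + \frac{5 \log{\left(\frac{3}{2} \right)}}{7} + \frac{5 \log{\left(\frac{23}{2} \right)}}{7}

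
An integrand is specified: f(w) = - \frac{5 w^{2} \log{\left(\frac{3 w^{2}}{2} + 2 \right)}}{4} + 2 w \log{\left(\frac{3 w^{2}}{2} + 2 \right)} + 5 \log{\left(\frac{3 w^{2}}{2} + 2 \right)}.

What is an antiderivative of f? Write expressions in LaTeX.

The integrand splits into summands that can be handled one at a time.
Check: d/dw[- \frac{45 w^{3} \log{\left(\frac{3 w^{2}}{2} + 2 \right)} - 30 w^{3} - 108 w^{2} \log{\left(\frac{3 w^{2}}{2} + 2 \right)} + 108 w^{2} - 540 w \log{\left(\frac{3 w^{2}}{2} + 2 \right)} + 1200 w - 144 \log{\left(w^{2} + \frac{4}{3} \right)} - 800 \sqrt{3} \operatorname{atan}{\left(\frac{\sqrt{3} w}{2} \right)}}{108}] = - \frac{5 w^{2} \log{\left(\frac{3 w^{2}}{2} + 2 \right)}}{4} + 2 w \log{\left(\frac{3 w^{2}}{2} + 2 \right)} + 5 \log{\left(\frac{3 w^{2}}{2} + 2 \right)} = f(w).

An antiderivative is F(w) = - \frac{45 w^{3} \log{\left(\frac{3 w^{2}}{2} + 2 \right)} - 30 w^{3} - 108 w^{2} \log{\left(\frac{3 w^{2}}{2} + 2 \right)} + 108 w^{2} - 540 w \log{\left(\frac{3 w^{2}}{2} + 2 \right)} + 1200 w - 144 \log{\left(w^{2} + \frac{4}{3} \right)} - 800 \sqrt{3} \operatorname{atan}{\left(\frac{\sqrt{3} w}{2} \right)}}{108}.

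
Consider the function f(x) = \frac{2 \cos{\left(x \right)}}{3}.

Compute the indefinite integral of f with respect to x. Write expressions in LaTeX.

F(x) = \frac{2 \sin{\left(x \right)}}{3} + C

A candidate is checked by its d/dx: the result must match f(x).
Check: d/dx[\frac{2 \sin{\left(x \right)}}{3}] = \frac{2 \cos{\left(x \right)}}{3} = f(x).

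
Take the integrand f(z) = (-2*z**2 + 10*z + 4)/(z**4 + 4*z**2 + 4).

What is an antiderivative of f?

An antiderivative is F(z) = (2*z - 5)/(z**2 + 2).

Recognize the product-rule pattern: f = u'v + uv' with u = 1/(z**2 + 2), v = 2*z - 5, so integration by parts undoes it.
Check: d/dz[(2*z - 5)/(z**2 + 2)] = (-2*z**2 + 10*z + 4)/(z**4 + 4*z**2 + 4) = f(z).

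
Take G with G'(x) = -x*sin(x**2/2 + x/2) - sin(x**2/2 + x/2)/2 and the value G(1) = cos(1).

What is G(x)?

The substitution u = x**2/2 + x/2 works: G'(x) is exactly (dG/du)*(du/dx) for that inner function.
A general antiderivative is cos(x**2/2 + x/2) + C.
The condition gives C = cos(1) - (cos(1)) = 0.
So G(x) = cos(x**2/2 + x/2).
Check: d/dx[cos(x**2/2 + x/2)] = -x*sin(x**2/2 + x/2) - sin(x**2/2 + x/2)/2 = G'(x).

G(x) = cos(x**2/2 + x/2)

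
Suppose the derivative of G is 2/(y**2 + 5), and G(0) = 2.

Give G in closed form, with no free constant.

G(y) = 2*(sqrt(5)*atan(sqrt(5)*y/5) + 5)/5

A candidate passes only if d/dy[G] lands on the given G'(y) exactly.
A general antiderivative is 2*sqrt(5)*atan(sqrt(5)*y/5)/5 + C.
The condition gives C = 2 - (0) = 2.
So G(y) = 2*(sqrt(5)*atan(sqrt(5)*y/5) + 5)/5.
Check: d/dy[2*(sqrt(5)*atan(sqrt(5)*y/5) + 5)/5] = 2/(y**2 + 5) = G'(y).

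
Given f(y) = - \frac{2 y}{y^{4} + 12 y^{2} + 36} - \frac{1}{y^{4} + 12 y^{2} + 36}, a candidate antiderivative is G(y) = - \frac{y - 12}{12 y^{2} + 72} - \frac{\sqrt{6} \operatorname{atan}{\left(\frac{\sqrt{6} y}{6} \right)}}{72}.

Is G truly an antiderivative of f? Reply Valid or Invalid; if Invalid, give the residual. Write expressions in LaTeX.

Valid: G'(y) = f(y).

d/dy[G] = \frac{- 2 y - 1}{y^{4} + 12 y^{2} + 36}
This equals f(y) exactly, so the claim holds.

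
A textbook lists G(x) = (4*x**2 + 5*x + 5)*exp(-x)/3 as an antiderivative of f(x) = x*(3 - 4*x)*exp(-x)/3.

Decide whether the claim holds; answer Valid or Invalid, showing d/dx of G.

Valid. The derivative of G reproduces f.

d/dx[G] = (-4*x**2 + 3*x)*exp(-x)/3
This equals f(x) exactly, so the claim holds.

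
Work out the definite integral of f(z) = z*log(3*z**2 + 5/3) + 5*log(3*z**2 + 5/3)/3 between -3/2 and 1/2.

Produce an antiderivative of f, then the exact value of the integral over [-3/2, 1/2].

Integrate term by term and add the pieces.
F(z) = z**2*log(3*z**2 + 5/3)/2 - z**2/2 + 5*z*log(3*z**2 + 5/3)/3 - 10*z/3 + 5*log(z**2 + 5/9)/18 + 10*sqrt(5)*atan(3*sqrt(5)*z/5)/9 is an antiderivative of f.
Check: d/dz[z**2*log(3*z**2 + 5/3)/2 - z**2/2 + 5*z*log(3*z**2 + 5/3)/3 - 10*z/3 + 5*log(z**2 + 5/9)/18 + 10*sqrt(5)*atan(3*sqrt(5)*z/5)/9] = z*log(3*z**2 + 5/3) + 5*log(3*z**2 + 5/3)/3 = f(z).
F(1/2) = -43/24 + 5*log(29/36)/18 + 23*log(29/12)/24 + 10*sqrt(5)*atan(3*sqrt(5)/10)/9; F(-3/2) = -11*log(101/12)/8 - 10*sqrt(5)*atan(9*sqrt(5)/10)/9 + 5*log(101/36)/18 + 31/8.
Integral = F(1/2) - F(-3/2) = -17/3 - 5*log(101/36)/18 + 5*log(29/36)/18 + 23*log(29/12)/24 + 10*sqrt(5)*atan(3*sqrt(5)/10)/9 + 10*sqrt(5)*atan(9*sqrt(5)/10)/9 + 11*log(101/12)/8.

Antiderivative: F(z) = z**2*log(3*z**2 + 5/3)/2 - z**2/2 + 5*z*log(3*z**2 + 5/3)/3 - 10*z/3 + 5*log(z**2 + 5/9)/18 + 10*sqrt(5)*atan(3*sqrt(5)*z/5)/9; value = -17/3 - 5*log(101/36)/18 + 5*log(29/36)/18 + 23*log(29/12)/24 + 10*sqrt(5)*atan(3*sqrt(5)/10)/9 + 10*sqrt(5)*atan(9*sqrt(5)/10)/9 + 11*log(101/12)/8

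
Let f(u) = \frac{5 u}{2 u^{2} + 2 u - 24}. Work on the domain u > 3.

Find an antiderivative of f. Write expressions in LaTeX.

Factor the denominator (2 \left(u - 3\right) \left(u + 4\right)) and decompose: f = \frac{10}{7 \left(u + 4\right)} + \frac{15}{14 \left(u - 3\right)}; each piece integrates to a log, atan, or power term.
Check: d/du[\frac{15 \log{\left(u - 3 \right)}}{14} + \frac{10 \log{\left(u + 4 \right)}}{7}] = \frac{5 u}{2 u^{2} + 2 u - 24} = f(u).

An antiderivative is F(u) = \frac{15 \log{\left(u - 3 \right)}}{14} + \frac{10 \log{\left(u + 4 \right)}}{7}.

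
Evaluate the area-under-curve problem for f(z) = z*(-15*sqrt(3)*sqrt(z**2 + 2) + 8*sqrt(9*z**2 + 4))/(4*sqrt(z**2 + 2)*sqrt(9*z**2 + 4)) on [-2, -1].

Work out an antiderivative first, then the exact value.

Antiderivative: F(z) = (24*sqrt(z**2 + 2) - 5*sqrt(3)*sqrt(9*z**2 + 4))/12; value = -2*sqrt(6) - 5*sqrt(39)/12 + 2*sqrt(3) + 5*sqrt(30)/6

A first test for any F(z): its z-derivative must equal f(z) identically.
F(z) = (24*sqrt(z**2 + 2) - 5*sqrt(3)*sqrt(9*z**2 + 4))/12 is an antiderivative of f.
Check: d/dz[(24*sqrt(z**2 + 2) - 5*sqrt(3)*sqrt(9*z**2 + 4))/12] = (-15*sqrt(3)*z*sqrt(z**2 + 2) + 8*z*sqrt(9*z**2 + 4))/(4*sqrt(z**2 + 2)*sqrt(9*z**2 + 4)), which equals f(z).
F(-1) = -5*sqrt(39)/12 + 2*sqrt(3); F(-2) = -5*sqrt(30)/6 + 2*sqrt(6).
Integral = F(-1) - F(-2) = -2*sqrt(6) - 5*sqrt(39)/12 + 2*sqrt(3) + 5*sqrt(30)/6.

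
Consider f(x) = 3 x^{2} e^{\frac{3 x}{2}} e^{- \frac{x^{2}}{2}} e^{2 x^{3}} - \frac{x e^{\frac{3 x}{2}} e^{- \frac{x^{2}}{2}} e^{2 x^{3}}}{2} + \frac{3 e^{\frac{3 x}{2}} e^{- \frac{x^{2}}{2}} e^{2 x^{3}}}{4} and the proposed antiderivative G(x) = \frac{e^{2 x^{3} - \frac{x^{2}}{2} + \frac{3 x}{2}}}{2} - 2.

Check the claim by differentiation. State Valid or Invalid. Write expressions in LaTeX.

d/dx[G] = 3 x^{2} e^{\frac{3 x}{2}} e^{- \frac{x^{2}}{2}} e^{2 x^{3}} - \frac{x e^{\frac{3 x}{2}} e^{- \frac{x^{2}}{2}} e^{2 x^{3}}}{2} + \frac{3 e^{\frac{3 x}{2}} e^{- \frac{x^{2}}{2}} e^{2 x^{3}}}{4}
This equals f(x) exactly, so the claim holds.

Valid - the claim checks out under differentiation.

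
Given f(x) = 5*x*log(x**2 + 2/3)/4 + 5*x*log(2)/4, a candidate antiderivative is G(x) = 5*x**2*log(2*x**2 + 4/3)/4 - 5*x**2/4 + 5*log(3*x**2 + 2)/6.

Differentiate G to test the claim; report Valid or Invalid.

Invalid: d/dx[G] - f = 5*x*log(x**2 + 2/3)/4 + 5*x*log(2)/4, which is not 0.

d/dx[G] = 5*x*log(x**2 + 2/3)/2 + 5*x*log(2)/2
d/dx[G] - f(x) = 5*x*log(x**2 + 2/3)/4 + 5*x*log(2)/4 != 0.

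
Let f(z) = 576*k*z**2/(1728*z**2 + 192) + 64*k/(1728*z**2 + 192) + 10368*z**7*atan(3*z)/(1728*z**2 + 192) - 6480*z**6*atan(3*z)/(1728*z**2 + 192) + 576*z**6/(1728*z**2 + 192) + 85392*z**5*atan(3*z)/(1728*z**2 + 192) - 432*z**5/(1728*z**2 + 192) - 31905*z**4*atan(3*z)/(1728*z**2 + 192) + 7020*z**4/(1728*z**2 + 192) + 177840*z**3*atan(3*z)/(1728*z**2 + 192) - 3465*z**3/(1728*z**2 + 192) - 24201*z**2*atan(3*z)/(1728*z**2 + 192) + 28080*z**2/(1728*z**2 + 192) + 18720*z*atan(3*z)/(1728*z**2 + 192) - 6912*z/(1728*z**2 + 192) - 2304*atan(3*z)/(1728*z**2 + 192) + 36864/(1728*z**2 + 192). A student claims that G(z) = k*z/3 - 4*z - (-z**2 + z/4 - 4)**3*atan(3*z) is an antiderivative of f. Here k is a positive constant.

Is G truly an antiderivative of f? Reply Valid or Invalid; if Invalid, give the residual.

Invalid: d/dz[G] - f = -4, which is not 0.

d/dz[G] = (576*k*z**2 + 64*k + 10368*z**7*atan(3*z) - 6480*z**6*atan(3*z) + 576*z**6 + 85392*z**5*atan(3*z) - 432*z**5 - 31905*z**4*atan(3*z) + 7020*z**4 + 177840*z**3*atan(3*z) - 3465*z**3 - 24201*z**2*atan(3*z) + 21168*z**2 + 18720*z*atan(3*z) - 6912*z - 2304*atan(3*z) + 36096)/(1728*z**2 + 192)
d/dz[G] - f(z) = -4 != 0.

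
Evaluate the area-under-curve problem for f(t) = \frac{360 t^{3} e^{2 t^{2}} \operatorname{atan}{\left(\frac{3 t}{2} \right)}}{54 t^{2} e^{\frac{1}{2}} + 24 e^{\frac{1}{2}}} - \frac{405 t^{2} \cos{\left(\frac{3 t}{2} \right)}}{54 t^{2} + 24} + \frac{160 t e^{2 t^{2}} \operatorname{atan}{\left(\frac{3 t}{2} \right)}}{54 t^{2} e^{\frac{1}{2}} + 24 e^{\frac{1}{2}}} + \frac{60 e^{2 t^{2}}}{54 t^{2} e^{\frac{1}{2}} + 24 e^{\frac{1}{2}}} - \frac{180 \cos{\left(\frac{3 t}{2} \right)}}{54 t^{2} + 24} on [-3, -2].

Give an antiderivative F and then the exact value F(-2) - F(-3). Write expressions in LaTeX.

Antiderivative: F(t) = \frac{5 e^{2 t^{2}} \operatorname{atan}{\left(\frac{3 t}{2} \right)}}{3 e^{\frac{1}{2}}} - 5 \sin{\left(\frac{3 t}{2} \right)}; value = - \frac{5 e^{\frac{15}{2}} \operatorname{atan}{\left(3 \right)}}{3} + 5 \sin{\left(3 \right)} - 5 \sin{\left(\frac{9}{2} \right)} + \frac{5 e^{\frac{35}{2}} \operatorname{atan}{\left(\frac{9}{2} \right)}}{3}

Integrate term by term and add the pieces.
F(t) = \frac{5 e^{2 t^{2}} \operatorname{atan}{\left(\frac{3 t}{2} \right)}}{3 e^{\frac{1}{2}}} - 5 \sin{\left(\frac{3 t}{2} \right)} is an antiderivative of f.
Check: d/dt[\frac{5 e^{2 t^{2}} \operatorname{atan}{\left(\frac{3 t}{2} \right)}}{3 e^{\frac{1}{2}}} - 5 \sin{\left(\frac{3 t}{2} \right)}] = \frac{360 t^{3} e^{\frac{1}{2}} e^{2 t^{2}} \operatorname{atan}{\left(\frac{3 t}{2} \right)} - 405 e t^{2} \cos{\left(\frac{3 t}{2} \right)} + 160 t e^{\frac{1}{2}} e^{2 t^{2}} \operatorname{atan}{\left(\frac{3 t}{2} \right)} + 60 e^{\frac{1}{2}} e^{2 t^{2}} - 180 e \cos{\left(\frac{3 t}{2} \right)}}{54 e t^{2} + 24 e}, which equals f(t).
F(-2) = - \frac{5 e^{\frac{15}{2}} \operatorname{atan}{\left(3 \right)}}{3} + 5 \sin{\left(3 \right)}; F(-3) = - \frac{5 e^{\frac{35}{2}} \operatorname{atan}{\left(\frac{9}{2} \right)}}{3} + 5 \sin{\left(\frac{9}{2} \right)}.
Integral = F(-2) - F(-3) = - \frac{5 e^{\frac{15}{2}} \operatorname{atan}{\left(3 \right)}}{3} + 5 \sin{\left(3 \right)} - 5 \sin{\left(\frac{9}{2} \right)} + \frac{5 e^{\frac{35}{2}} \operatorname{atan}{\left(\frac{9}{2} \right)}}{3}.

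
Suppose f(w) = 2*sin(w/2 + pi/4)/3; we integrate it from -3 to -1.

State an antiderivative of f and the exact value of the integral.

Recover f(w) by differentiating a candidate F(w); any mismatch rules it out.
F(w) = -4*cos(w/2 + pi/4)/3 is an antiderivative of f.
Check: d/dw[-4*cos(w/2 + pi/4)/3] = 2*sin(w/2 + pi/4)/3 = f(w).
F(-1) = -4*sin(1/2 + pi/4)/3; F(-3) = -4*sin(pi/4 + 3/2)/3.
Integral = F(-1) - F(-3) = -4*sin(1/2 + pi/4)/3 + 4*sin(pi/4 + 3/2)/3.

Antiderivative: F(w) = -4*cos(w/2 + pi/4)/3; value = -4*sin(1/2 + pi/4)/3 + 4*sin(pi/4 + 3/2)/3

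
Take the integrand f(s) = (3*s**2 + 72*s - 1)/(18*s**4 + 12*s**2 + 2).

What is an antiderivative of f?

An antiderivative is F(s) = (-s - 12)/(2*(3*s**2 + 1)).

Recognize the product-rule pattern: f = u'v + uv' with u = 1/(2*s**2 + 2/3), v = -s/3 - 4, so integration by parts undoes it.
Check: d/ds[(-s - 12)/(2*(3*s**2 + 1))] = (3*s**2 + 72*s - 1)/(18*s**4 + 12*s**2 + 2) = f(s).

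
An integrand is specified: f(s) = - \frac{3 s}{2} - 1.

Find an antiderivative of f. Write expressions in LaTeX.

An antiderivative is F(s) = - \frac{3 s^{2}}{4} - s.

A first test for any F(s): its s-derivative must equal f(s) identically.
Check: d/ds[- \frac{3 s^{2}}{4} - s] = - \frac{3 s}{2} - 1 = f(s).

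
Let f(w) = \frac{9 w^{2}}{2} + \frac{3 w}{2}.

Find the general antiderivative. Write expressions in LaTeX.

The integrand splits into summands that can be handled one at a time.
Check: d/dw[\frac{3 w^{3}}{2} + \frac{3 w^{2}}{4}] = \frac{9 w^{2}}{2} + \frac{3 w}{2} = f(w).

F(w) = \frac{3 w^{3}}{2} + \frac{3 w^{2}}{4} + C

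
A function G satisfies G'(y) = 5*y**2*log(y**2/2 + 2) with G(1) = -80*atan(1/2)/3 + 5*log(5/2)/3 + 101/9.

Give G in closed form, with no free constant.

G(y) = 5*y**3*log(y**2/2 + 2)/3 - 10*y**3/9 + 40*y/3 - 80*atan(y/2)/3 - 1

Recover the given G'(y) by differentiating a candidate G(y); any mismatch rules it out.
A general antiderivative is 5*y**3*log(y**2/2 + 2)/3 - 10*y**3/9 + 40*y/3 - 80*atan(y/2)/3 + C.
The condition gives C = -80*atan(1/2)/3 + 5*log(5/2)/3 + 101/9 - (-80*atan(1/2)/3 + 5*log(5/2)/3 + 110/9) = -1.
So G(y) = 5*y**3*log(y**2/2 + 2)/3 - 10*y**3/9 + 40*y/3 - 80*atan(y/2)/3 - 1.
Check: d/dy[5*y**3*log(y**2/2 + 2)/3 - 10*y**3/9 + 40*y/3 - 80*atan(y/2)/3 - 1] = 5*y**2*log(y**2/2 + 2) = G'(y).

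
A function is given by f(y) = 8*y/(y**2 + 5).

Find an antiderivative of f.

The substitution u = y**2 + 5 works: f is exactly (dF/du)*(du/dy) for that inner function.
Check: d/dy[4*log(y**2 + 5)] = 8*y/(y**2 + 5) = f(y).

An antiderivative is F(y) = 4*log(y**2 + 5).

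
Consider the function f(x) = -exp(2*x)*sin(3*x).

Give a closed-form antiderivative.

A candidate is checked by its d/dx: the result must match f(x).
Check: d/dx[-2*exp(2*x)*sin(3*x)/13 + 3*exp(2*x)*cos(3*x)/13] = -exp(2*x)*sin(3*x) = f(x).

An antiderivative is F(x) = -2*exp(2*x)*sin(3*x)/13 + 3*exp(2*x)*cos(3*x)/13.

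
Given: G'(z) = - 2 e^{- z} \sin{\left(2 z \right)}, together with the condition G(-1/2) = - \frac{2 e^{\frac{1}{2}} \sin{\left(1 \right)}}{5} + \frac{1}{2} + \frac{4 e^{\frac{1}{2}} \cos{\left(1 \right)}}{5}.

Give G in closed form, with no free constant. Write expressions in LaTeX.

G(z) = \frac{1}{2} + \frac{2 e^{- z} \sin{\left(2 z \right)}}{5} + \frac{4 e^{- z} \cos{\left(2 z \right)}}{5}

Differentiate the proposed G(z) back; it has to land on the given G'(z).
A general antiderivative is \frac{2 e^{- z} \sin{\left(2 z \right)}}{5} + \frac{4 e^{- z} \cos{\left(2 z \right)}}{5} + C.
The condition gives C = - \frac{2 e^{\frac{1}{2}} \sin{\left(1 \right)}}{5} + \frac{1}{2} + \frac{4 e^{\frac{1}{2}} \cos{\left(1 \right)}}{5} - (- \frac{2 e^{\frac{1}{2}} \sin{\left(1 \right)}}{5} + \frac{4 e^{\frac{1}{2}} \cos{\left(1 \right)}}{5}) = \frac{1}{2}.
So G(z) = \frac{1}{2} + \frac{2 e^{- z} \sin{\left(2 z \right)}}{5} + \frac{4 e^{- z} \cos{\left(2 z \right)}}{5}.
Check: d/dz[\frac{1}{2} + \frac{2 e^{- z} \sin{\left(2 z \right)}}{5} + \frac{4 e^{- z} \cos{\left(2 z \right)}}{5}] = - 2 e^{- z} \sin{\left(2 z \right)} = G'(z).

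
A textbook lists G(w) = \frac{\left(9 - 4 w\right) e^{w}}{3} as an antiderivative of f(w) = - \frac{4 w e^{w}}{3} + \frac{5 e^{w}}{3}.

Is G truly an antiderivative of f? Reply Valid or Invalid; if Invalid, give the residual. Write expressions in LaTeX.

d/dw[G] = - \frac{4 w e^{w}}{3} + \frac{5 e^{w}}{3}
This equals f(w) exactly, so the claim holds.

Valid: G'(w) = f(w).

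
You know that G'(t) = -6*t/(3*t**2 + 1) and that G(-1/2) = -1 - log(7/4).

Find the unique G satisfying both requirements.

G(t) = -log(3*t**2 + 1) - 1

G'(t) matches the chain-rule pattern g'(h)*h' with inner function h(t) = 3*t**2 + 1; substituting u = h(t) collapses the integral.
A general antiderivative is -log(3*t**2 + 1) + C.
The condition gives C = -1 - log(7/4) - (-log(7/4)) = -1.
So G(t) = -log(3*t**2 + 1) - 1.
Check: d/dt[-log(3*t**2 + 1) - 1] = -6*t/(3*t**2 + 1) = G'(t).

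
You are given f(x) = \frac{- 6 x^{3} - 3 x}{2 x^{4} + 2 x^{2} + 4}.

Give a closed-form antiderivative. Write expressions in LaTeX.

f matches the chain-rule pattern g'(h)*h' with inner function h(x) = x^{4} + x^{2} + 2; substituting u = h(x) collapses the integral.
Check: d/dx[- \frac{3 \log{\left(x^{4} + x^{2} + 2 \right)}}{4}] = \frac{- 6 x^{3} - 3 x}{2 x^{4} + 2 x^{2} + 4} = f(x).

An antiderivative is F(x) = - \frac{3 \log{\left(x^{4} + x^{2} + 2 \right)}}{4}.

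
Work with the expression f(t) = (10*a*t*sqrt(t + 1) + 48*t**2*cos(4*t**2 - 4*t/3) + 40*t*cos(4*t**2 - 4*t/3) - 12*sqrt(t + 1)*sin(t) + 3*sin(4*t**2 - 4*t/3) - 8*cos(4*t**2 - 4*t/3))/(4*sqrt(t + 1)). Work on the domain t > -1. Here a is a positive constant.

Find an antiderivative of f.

An antiderivative is F(t) = (5*a*t**2 + 6*sqrt(t + 1)*sin(4*t**2 - 4*t/3) + 12*cos(t))/4.

For F(t) to be correct the identity F'(t) - f(t) = 0 must hold.
Check: d/dt[(5*a*t**2 + 6*sqrt(t + 1)*sin(4*t**2 - 4*t/3) + 12*cos(t))/4] = (10*a*t*sqrt(t + 1) + 48*t**2*cos(4*t**2 - 4*t/3) + 40*t*cos(4*t**2 - 4*t/3) - 12*sqrt(t + 1)*sin(t) + 3*sin(4*t**2 - 4*t/3) - 8*cos(4*t**2 - 4*t/3))/(4*sqrt(t + 1)) = f(t).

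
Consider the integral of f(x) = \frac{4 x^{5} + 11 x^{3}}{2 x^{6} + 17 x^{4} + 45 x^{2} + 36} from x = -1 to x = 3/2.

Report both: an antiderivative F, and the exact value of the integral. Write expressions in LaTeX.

Antiderivative: F(x) = \frac{4 \log{\left(\frac{3 x^{2}}{2} + 6 \right)} - \log{\left(\frac{x^{4}}{3} + \frac{3 x^{2}}{2} + \frac{3}{2} \right)}}{2}; value = - 2 \log{\left(\frac{15}{2} \right)} - \frac{\log{\left(\frac{105}{16} \right)}}{2} + \frac{\log{\left(\frac{10}{3} \right)}}{2} + 2 \log{\left(\frac{75}{8} \right)}

An antiderivative F(x) passes only if d/dx[F] lands on f(x) exactly.
F(x) = \frac{4 \log{\left(\frac{3 x^{2}}{2} + 6 \right)} - \log{\left(\frac{x^{4}}{3} + \frac{3 x^{2}}{2} + \frac{3}{2} \right)}}{2} is an antiderivative of f.
Check: d/dx[\frac{4 \log{\left(\frac{3 x^{2}}{2} + 6 \right)} - \log{\left(\frac{x^{4}}{3} + \frac{3 x^{2}}{2} + \frac{3}{2} \right)}}{2}] = \frac{4 x^{5} + 11 x^{3}}{2 x^{6} + 17 x^{4} + 45 x^{2} + 36} = f(x).
F(3/2) = - \frac{\log{\left(\frac{105}{16} \right)}}{2} + 2 \log{\left(\frac{75}{8} \right)}; F(-1) = - \frac{\log{\left(\frac{10}{3} \right)}}{2} + 2 \log{\left(\frac{15}{2} \right)}.
Integral = F(3/2) - F(-1) = - 2 \log{\left(\frac{15}{2} \right)} - \frac{\log{\left(\frac{105}{16} \right)}}{2} + \frac{\log{\left(\frac{10}{3} \right)}}{2} + 2 \log{\left(\frac{75}{8} \right)}.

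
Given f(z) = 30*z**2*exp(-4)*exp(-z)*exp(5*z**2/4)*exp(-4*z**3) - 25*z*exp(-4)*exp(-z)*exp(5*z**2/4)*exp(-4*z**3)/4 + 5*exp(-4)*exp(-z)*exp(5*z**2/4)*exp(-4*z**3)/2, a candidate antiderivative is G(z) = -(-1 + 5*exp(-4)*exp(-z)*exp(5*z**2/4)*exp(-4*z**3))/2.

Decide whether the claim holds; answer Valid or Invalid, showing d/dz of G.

Valid. The derivative of G reproduces f.

d/dz[G] = (120*z**2*exp(5*z**2/4) - 25*z*exp(5*z**2/4) + 10*exp(5*z**2/4))*exp(-4)*exp(-z)*exp(-4*z**3)/4
This equals f(z) exactly, so the claim holds.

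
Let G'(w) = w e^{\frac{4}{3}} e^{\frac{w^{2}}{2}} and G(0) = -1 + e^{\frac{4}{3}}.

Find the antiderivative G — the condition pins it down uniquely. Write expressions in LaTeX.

G(w) = e^{\frac{4}{3}} e^{\frac{w^{2}}{2}} - 1

G'(w) matches the chain-rule pattern g'(h)*h' with inner function h(w) = \frac{w^{2}}{2} + \frac{4}{3}; substituting u = h(w) collapses the integral.
A general antiderivative is e^{\frac{w^{2}}{2} + \frac{4}{3}} + C.
The condition gives C = -1 + e^{\frac{4}{3}} - (e^{\frac{4}{3}}) = -1.
So G(w) = e^{\frac{4}{3}} e^{\frac{w^{2}}{2}} - 1.
Check: d/dw[e^{\frac{4}{3}} e^{\frac{w^{2}}{2}} - 1] = w e^{\frac{4}{3}} e^{\frac{w^{2}}{2}} = G'(w).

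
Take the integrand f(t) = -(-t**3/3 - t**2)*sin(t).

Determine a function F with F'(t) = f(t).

An antiderivative is F(t) = -(t**3*cos(t) - 3*t**2*sin(t) + 3*t**2*cos(t) - 6*t*sin(t) - 6*t*cos(t) + 6*sin(t) - 6*cos(t))/3.

Since d/dt undoes antidifferentiation here, F'(t) = f(t) is required of F(t).
Check: d/dt[-(t**3*cos(t) - 3*t**2*sin(t) + 3*t**2*cos(t) - 6*t*sin(t) - 6*t*cos(t) + 6*sin(t) - 6*cos(t))/3] = t**3*sin(t)/3 + t**2*sin(t), which equals f(t).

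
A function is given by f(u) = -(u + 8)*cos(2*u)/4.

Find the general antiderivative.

F(u) = -(2*u*sin(2*u) + 16*sin(2*u) + cos(2*u))/16 + C

Any candidate F(u) must reproduce f(u) exactly when differentiated.
Check: d/du[-(2*u*sin(2*u) + 16*sin(2*u) + cos(2*u))/16] = -u*cos(2*u)/4 - 2*cos(2*u), which equals f(u).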